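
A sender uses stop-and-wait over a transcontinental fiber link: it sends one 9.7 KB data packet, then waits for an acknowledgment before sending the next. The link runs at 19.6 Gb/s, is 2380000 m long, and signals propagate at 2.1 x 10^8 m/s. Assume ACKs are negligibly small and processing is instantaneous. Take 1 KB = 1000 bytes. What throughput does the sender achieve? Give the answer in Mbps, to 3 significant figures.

3.42 Mbps

t_tx = L/R = 77600/19600000000 = 3.95918e-06 s.
t_prop = 2380000/210000000 = 0.0113333 s; RTT = 0.0226667 s.
Cycle = t_tx + RTT = 0.0226706 s.
Throughput = L / cycle = 77600 / 0.0226706 = 3.42 Mbps.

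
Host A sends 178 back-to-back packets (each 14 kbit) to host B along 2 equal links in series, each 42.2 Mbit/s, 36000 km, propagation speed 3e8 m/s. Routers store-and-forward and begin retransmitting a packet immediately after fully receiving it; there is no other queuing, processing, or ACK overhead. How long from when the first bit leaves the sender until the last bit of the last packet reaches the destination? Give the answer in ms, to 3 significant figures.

Per-hop transmission t_tx = L/R = 14000/42200000 = 0.331754 ms.
Per-hop propagation t_prop = 36000000/300000000 = 120 ms.
Pipeline fill: first packet needs 2·t_tx to clear all hops; remaining 177 packets each add one t_tx.
Total = (2+178-1)·t_tx + 2·t_prop = 179·0.331754 + 2·120 = 299 ms.

299 ms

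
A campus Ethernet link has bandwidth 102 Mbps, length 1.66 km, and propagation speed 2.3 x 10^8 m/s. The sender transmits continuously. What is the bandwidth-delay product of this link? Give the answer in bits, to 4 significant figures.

736.2 bits

Propagation delay = 1660 / 2.3e+08 = 7.21739e-06 s.
BDP = R × t_prop = 102000000 × 7.21739e-06 = 736.174 bits.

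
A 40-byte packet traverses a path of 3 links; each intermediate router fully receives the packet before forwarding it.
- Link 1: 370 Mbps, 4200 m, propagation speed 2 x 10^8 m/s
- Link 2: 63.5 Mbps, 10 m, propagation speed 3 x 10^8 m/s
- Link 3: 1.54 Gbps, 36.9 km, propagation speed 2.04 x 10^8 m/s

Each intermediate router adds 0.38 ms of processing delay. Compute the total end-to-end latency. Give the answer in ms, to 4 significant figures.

0.9680 ms

L = 40 × 8 = 320 bits.
Transmission delays (L/R per hop): 0.000864865, 0.00503937, 0.000207792 ms; sum = 0.00611203 ms.
Propagation delays (d/s per hop): 0.021, 3.33333e-05, 0.180882 ms; sum = 0.201916 ms.
Processing at 2 router(s): 2 × 0.38 ms = 0.76 ms.
End-to-end = 0.9680 ms.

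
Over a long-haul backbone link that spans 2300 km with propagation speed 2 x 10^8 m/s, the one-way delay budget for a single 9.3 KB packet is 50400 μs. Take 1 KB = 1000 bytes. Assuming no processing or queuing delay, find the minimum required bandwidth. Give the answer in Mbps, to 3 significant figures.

L = 74400 bits.
Propagation delay = 2300000 / 200000000 = 11500 μs.
Transmission budget = 50400 − 11500 = 38900 μs.
R ≥ L / t_tx = 74400 bits / 0.0389 s = 1.91 Mbps.

1.91 Mbps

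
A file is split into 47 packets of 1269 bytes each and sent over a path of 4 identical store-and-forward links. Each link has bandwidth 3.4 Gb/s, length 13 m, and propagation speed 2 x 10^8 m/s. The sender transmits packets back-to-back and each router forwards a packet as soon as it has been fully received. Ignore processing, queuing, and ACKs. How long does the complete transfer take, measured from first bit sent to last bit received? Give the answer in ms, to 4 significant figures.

0.1496 ms

Per-hop transmission t_tx = L/R = 10152/3400000000 = 0.00298588 ms.
Per-hop propagation t_prop = 13/200000000 = 6.5e-05 ms.
Pipeline fill: first packet needs 4·t_tx to clear all hops; remaining 46 packets each add one t_tx.
Total = (4+47-1)·t_tx + 4·t_prop = 50·0.00298588 + 4·6.5e-05 = 0.1496 ms.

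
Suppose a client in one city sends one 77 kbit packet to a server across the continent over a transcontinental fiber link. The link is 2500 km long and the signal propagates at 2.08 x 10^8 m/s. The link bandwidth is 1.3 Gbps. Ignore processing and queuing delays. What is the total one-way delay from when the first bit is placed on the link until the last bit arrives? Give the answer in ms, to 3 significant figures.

L = 77000 bits.
Transmission delay = L/R = 77000 / 1300000000 = 0.0592308 ms.
Propagation delay = d/s = 2500000 m / 208000000 m/s = 12.0192 ms.
Total = 12.1 ms.

12.1 ms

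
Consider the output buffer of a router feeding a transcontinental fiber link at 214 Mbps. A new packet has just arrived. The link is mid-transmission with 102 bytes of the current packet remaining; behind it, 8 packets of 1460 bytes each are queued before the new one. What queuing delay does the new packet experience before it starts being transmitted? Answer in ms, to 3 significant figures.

0.440 ms

Each queued packet: L/R = 11680/214000000 = 0.0545794 ms.
8 queued → 0.436636 ms.
Plus remaining 816 bits of current packet: 0.00381308 ms.
Queuing delay = 0.440 ms.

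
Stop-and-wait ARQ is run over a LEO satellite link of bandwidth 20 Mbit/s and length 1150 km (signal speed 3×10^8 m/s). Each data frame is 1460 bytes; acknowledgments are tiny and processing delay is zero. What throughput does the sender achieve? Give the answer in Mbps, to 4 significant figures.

1.416 Mbps

t_tx = L/R = 11680/20000000 = 0.000584 s.
t_prop = 1150000/300000000 = 0.00383333 s; RTT = 0.00766667 s.
Cycle = t_tx + RTT = 0.00825067 s.
Throughput = L / cycle = 11680 / 0.00825067 = 1.416 Mbps.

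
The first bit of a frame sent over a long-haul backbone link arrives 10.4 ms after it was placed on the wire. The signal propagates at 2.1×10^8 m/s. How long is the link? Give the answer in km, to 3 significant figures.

2180 km

d = s × t_prop = 210000000 × 0.0104 = 2180 km.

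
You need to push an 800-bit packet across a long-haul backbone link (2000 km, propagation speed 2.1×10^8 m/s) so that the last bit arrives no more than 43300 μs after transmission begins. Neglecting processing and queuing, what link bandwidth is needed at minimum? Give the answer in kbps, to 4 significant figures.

23.69 kbps

Propagation delay = 2000000 / 210000000 = 9523.81 μs.
Transmission budget = 43300 − 9523.81 = 33776.2 μs.
R ≥ L / t_tx = 800 bits / 0.0337762 s = 23.69 kbps.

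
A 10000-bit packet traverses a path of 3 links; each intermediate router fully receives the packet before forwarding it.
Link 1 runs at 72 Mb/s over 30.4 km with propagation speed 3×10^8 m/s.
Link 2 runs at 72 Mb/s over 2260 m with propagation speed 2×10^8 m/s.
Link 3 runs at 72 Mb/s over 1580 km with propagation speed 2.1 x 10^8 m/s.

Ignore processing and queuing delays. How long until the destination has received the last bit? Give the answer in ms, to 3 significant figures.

8.05 ms

Transmission delay per hop = L/R = 10000/72000000 = 0.138889 ms; 3 hops → 0.416667 ms.
Propagation delays (d/s per hop): 0.101333, 0.0113, 7.52381 ms; sum = 7.63644 ms.
End-to-end = 8.05 ms.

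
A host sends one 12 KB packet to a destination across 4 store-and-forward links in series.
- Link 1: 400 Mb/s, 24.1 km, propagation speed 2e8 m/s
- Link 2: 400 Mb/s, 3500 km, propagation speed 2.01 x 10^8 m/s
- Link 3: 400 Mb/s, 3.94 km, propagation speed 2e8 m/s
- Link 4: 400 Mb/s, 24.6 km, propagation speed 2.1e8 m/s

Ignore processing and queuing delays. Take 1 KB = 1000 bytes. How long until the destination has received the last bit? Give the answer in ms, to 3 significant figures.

L = 96000 bits.
Transmission delay per hop = L/R = 96000/400000000 = 0.24 ms; 4 hops → 0.96 ms.
Propagation delays (d/s per hop): 0.1205, 17.4129, 0.0197, 0.117143 ms; sum = 17.6703 ms.
End-to-end = 18.6 ms.

18.6 ms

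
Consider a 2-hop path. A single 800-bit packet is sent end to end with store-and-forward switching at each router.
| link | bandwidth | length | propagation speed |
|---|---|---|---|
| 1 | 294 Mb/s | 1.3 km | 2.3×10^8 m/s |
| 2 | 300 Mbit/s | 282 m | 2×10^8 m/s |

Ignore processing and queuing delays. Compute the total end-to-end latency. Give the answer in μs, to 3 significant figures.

12.4 μs

Transmission delays (L/R per hop): 2.72109, 2.66667 μs; sum = 5.38776 μs.
Propagation delays (d/s per hop): 5.65217, 1.41 μs; sum = 7.06217 μs.
End-to-end = 12.4 μs.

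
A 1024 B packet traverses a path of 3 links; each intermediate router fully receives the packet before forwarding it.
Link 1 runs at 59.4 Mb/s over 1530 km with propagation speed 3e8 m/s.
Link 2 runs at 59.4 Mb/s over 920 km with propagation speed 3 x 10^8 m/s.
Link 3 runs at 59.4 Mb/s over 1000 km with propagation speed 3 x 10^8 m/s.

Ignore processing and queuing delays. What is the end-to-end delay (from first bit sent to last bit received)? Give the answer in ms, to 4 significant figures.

11.91 ms

L = 1024 × 8 = 8192 bits.
Transmission delay per hop = L/R = 8192/59400000 = 0.137912 ms; 3 hops → 0.413737 ms.
Propagation delays (d/s per hop): 5.1, 3.06667, 3.33333 ms; sum = 11.5 ms.
End-to-end = 11.91 ms.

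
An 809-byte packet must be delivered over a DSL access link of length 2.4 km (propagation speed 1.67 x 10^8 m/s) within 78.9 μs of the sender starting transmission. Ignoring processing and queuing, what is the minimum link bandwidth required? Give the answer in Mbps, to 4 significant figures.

L = 6472 bits.
Propagation delay = 2400 / 167000000 = 14.3713 μs.
Transmission budget = 78.9 − 14.3713 = 64.5287 μs.
R ≥ L / t_tx = 6472 bits / 6.45287e-05 s = 100.3 Mbps.

100.3 Mbps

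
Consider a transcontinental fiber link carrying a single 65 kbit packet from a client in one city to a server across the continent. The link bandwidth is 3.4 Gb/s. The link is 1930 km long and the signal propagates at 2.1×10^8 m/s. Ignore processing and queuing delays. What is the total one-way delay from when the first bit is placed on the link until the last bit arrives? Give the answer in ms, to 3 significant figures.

L = 65000 bits.
Transmission delay = L/R = 65000 / 3400000000 = 0.0191176 ms.
Propagation delay = d/s = 1930000 m / 210000000 m/s = 9.19048 ms.
Total = 9.21 ms.

9.21 ms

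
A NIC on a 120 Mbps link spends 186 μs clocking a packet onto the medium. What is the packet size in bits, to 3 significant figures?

L = R × t_tx = 120000000 b/s × 0.000186 s = 22320 bits.

22300 bits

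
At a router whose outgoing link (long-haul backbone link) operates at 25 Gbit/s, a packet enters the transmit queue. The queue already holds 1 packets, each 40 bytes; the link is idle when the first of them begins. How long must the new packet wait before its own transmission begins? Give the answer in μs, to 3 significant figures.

0.0128 μs

Each queued packet: L/R = 320/25000000000 = 0.0128 μs.
1 queued → 0.0128 μs.
Queuing delay = 0.0128 μs.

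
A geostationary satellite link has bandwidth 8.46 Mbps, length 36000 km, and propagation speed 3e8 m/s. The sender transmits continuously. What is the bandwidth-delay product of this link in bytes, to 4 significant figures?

126900 bytes

Propagation delay = 36000000 / 300000000 = 0.12 s.
BDP = R × t_prop = 8460000 × 0.12 = 1015200 bits.
In bytes: 1015200/8 = 126900 bytes.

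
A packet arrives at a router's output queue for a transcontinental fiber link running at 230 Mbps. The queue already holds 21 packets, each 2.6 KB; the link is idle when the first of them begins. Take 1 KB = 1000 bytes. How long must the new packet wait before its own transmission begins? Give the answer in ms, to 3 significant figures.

1.90 ms

Each queued packet: L/R = 20800/230000000 = 0.0904348 ms.
21 queued → 1.89913 ms.
Queuing delay = 1.90 ms.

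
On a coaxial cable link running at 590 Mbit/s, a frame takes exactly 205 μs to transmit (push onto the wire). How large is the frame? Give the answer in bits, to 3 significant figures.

L = R × t_tx = 590000000 b/s × 0.000205 s = 120950 bits.

121000 bits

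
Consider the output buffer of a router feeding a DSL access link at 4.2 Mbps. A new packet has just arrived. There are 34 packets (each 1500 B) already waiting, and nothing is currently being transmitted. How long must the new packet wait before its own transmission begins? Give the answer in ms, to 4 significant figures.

97.14 ms

Each queued packet: L/R = 12000/4200000 = 2.85714 ms.
34 queued → 97.1429 ms.
Queuing delay = 97.14 ms.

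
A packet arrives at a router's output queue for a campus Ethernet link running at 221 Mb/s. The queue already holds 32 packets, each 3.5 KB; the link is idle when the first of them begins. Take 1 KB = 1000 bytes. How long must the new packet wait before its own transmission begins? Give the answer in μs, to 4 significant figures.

Each queued packet: L/R = 28000/221000000 = 126.697 μs.
32 queued → 4054.3 μs.
Queuing delay = 4054 μs.

4054 μs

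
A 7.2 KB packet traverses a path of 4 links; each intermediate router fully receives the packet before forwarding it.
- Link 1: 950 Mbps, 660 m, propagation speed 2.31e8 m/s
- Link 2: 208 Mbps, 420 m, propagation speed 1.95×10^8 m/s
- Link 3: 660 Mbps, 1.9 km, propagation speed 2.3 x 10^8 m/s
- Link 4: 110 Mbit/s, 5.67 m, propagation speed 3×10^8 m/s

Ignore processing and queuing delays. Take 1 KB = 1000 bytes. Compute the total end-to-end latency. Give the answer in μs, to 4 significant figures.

L = 57600 bits.
Transmission delays (L/R per hop): 60.6316, 276.923, 87.2727, 523.636 μs; sum = 948.464 μs.
Propagation delays (d/s per hop): 2.85714, 2.15385, 8.26087, 0.0189 μs; sum = 13.2908 μs.
End-to-end = 961.8 μs.

961.8 μs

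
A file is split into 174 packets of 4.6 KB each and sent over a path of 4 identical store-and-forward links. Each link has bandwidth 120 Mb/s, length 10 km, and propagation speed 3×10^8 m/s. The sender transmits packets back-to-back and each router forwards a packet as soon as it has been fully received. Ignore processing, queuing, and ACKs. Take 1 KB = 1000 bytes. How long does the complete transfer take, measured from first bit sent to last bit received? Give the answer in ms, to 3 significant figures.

Per-hop transmission t_tx = L/R = 36800/120000000 = 0.306667 ms.
Per-hop propagation t_prop = 10000/300000000 = 0.0333333 ms.
Pipeline fill: first packet needs 4·t_tx to clear all hops; remaining 173 packets each add one t_tx.
Total = (4+174-1)·t_tx + 4·t_prop = 177·0.306667 + 4·0.0333333 = 54.4 ms.

54.4 ms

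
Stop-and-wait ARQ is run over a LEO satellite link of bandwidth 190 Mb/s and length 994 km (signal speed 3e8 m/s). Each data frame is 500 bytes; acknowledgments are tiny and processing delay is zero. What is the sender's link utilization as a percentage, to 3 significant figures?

0.317 %

t_tx = L/R = 4000/190000000 = 2.10526e-05 s.
t_prop = 994000/300000000 = 0.00331333 s; RTT = 0.00662667 s.
Cycle = t_tx + RTT = 0.00664772 s.
Utilization = t_tx / cycle = 2.10526e-05/0.00664772 = 0.317 %.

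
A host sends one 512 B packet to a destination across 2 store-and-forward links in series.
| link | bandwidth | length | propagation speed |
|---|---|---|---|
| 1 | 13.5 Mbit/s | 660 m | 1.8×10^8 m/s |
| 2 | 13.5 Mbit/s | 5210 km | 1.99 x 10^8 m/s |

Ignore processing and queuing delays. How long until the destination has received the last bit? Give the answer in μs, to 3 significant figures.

L = 512 × 8 = 4096 bits.
Transmission delay per hop = L/R = 4096/13500000 = 303.407 μs; 2 hops → 606.815 μs.
Propagation delays (d/s per hop): 3.66667, 26180.9 μs; sum = 26184.6 μs.
End-to-end = 26800 μs.

26800 μs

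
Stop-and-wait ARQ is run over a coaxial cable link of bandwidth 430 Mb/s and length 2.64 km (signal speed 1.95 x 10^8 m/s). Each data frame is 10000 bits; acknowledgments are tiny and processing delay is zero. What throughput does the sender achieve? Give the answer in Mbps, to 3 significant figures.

199 Mbps

t_tx = L/R = 10000/430000000 = 2.32558e-05 s.
t_prop = 2640/195000000 = 1.35385e-05 s; RTT = 2.70769e-05 s.
Cycle = t_tx + RTT = 5.03327e-05 s.
Throughput = L / cycle = 10000 / 5.03327e-05 = 199 Mbps.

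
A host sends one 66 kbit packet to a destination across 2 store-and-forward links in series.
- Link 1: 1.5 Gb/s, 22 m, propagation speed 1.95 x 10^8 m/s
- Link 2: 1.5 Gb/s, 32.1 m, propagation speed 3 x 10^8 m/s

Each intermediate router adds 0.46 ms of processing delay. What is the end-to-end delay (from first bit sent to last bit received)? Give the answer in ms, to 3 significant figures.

L = 66000 bits.
Transmission delay per hop = L/R = 66000/1500000000 = 0.044 ms; 2 hops → 0.088 ms.
Propagation delays (d/s per hop): 0.000112821, 0.000107 ms; sum = 0.000219821 ms.
Processing at 1 router(s): 1 × 0.46 ms = 0.46 ms.
End-to-end = 0.548 ms.

0.548 ms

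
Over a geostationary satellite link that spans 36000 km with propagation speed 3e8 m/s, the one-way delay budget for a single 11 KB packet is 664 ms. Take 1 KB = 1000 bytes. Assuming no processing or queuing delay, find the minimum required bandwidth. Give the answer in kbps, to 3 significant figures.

L = 88000 bits.
Propagation delay = 36000000 / 300000000 = 120 ms.
Transmission budget = 664 − 120 = 544 ms.
R ≥ L / t_tx = 88000 bits / 0.544 s = 162 kbps.

162 kbps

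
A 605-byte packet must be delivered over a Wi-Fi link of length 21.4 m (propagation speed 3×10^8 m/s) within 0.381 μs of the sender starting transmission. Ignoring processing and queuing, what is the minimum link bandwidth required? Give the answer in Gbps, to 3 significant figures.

15.6 Gbps

L = 4840 bits.
Propagation delay = 21.4 / 300000000 = 0.0713333 μs.
Transmission budget = 0.381 − 0.0713333 = 0.309667 μs.
R ≥ L / t_tx = 4840 bits / 3.09667e-07 s = 15.6 Gbps.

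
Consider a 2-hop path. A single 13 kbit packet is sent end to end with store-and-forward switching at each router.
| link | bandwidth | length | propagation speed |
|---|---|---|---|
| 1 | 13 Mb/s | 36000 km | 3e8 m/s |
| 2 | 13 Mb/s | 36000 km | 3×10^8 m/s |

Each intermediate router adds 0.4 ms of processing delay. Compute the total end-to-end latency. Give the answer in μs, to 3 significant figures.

242000 μs

L = 13000 bits.
Transmission delay per hop = L/R = 13000/13000000 = 1000 μs; 2 hops → 2000 μs.
Propagation delays (d/s per hop): 120000, 120000 μs; sum = 240000 μs.
Processing at 1 router(s): 1 × 0.4 ms = 400 μs.
End-to-end = 242000 μs.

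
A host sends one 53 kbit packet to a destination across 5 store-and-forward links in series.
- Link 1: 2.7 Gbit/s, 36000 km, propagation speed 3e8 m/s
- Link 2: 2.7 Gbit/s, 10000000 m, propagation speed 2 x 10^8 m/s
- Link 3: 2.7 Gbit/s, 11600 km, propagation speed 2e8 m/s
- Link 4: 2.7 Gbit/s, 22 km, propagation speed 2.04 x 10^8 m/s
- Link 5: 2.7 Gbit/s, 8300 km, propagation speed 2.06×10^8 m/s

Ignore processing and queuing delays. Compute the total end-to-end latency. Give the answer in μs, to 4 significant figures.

L = 53000 bits.
Transmission delay per hop = L/R = 53000/2700000000 = 19.6296 μs; 5 hops → 98.1481 μs.
Propagation delays (d/s per hop): 120000, 50000, 58000, 107.843, 40291.3 μs; sum = 268399 μs.
End-to-end = 268500 μs.

268500 μs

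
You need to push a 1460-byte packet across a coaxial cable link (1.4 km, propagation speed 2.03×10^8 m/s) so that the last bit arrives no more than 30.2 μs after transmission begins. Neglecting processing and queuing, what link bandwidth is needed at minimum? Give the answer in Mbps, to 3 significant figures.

L = 11680 bits.
Propagation delay = 1400 / 2.03e+08 = 6.89655 μs.
Transmission budget = 30.2 − 6.89655 = 23.3034 μs.
R ≥ L / t_tx = 11680 bits / 2.33034e-05 s = 501 Mbps.

501 Mbps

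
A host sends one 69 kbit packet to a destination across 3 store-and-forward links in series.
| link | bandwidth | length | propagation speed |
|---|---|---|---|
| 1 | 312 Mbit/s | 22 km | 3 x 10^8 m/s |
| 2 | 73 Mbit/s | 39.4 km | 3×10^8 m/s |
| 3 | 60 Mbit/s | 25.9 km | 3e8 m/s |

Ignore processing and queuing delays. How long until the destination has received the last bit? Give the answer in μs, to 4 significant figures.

2607 μs

L = 69000 bits.
Transmission delays (L/R per hop): 221.154, 945.205, 1150 μs; sum = 2316.36 μs.
Propagation delays (d/s per hop): 73.3333, 131.333, 86.3333 μs; sum = 291 μs.
End-to-end = 2607 μs.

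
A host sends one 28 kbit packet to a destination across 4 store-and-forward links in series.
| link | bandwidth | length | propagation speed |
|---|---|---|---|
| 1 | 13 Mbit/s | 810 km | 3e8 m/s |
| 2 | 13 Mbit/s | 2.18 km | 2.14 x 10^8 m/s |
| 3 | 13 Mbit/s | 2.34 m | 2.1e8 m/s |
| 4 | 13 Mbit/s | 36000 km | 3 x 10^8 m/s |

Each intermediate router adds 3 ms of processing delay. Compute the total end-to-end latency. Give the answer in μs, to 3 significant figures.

L = 28000 bits.
Transmission delay per hop = L/R = 28000/13000000 = 2153.85 μs; 4 hops → 8615.38 μs.
Propagation delays (d/s per hop): 2700, 10.1869, 0.0111429, 120000 μs; sum = 122710 μs.
Processing at 3 router(s): 3 × 3 ms = 9000 μs.
End-to-end = 140000 μs.

140000 μs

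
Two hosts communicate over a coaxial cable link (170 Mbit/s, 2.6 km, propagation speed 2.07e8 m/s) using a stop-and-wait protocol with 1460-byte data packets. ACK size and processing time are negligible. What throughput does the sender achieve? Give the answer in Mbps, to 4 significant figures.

124.5 Mbps

t_tx = L/R = 11680/170000000 = 6.87059e-05 s.
t_prop = 2600/2.07e+08 = 1.25604e-05 s; RTT = 2.51208e-05 s.
Cycle = t_tx + RTT = 9.38267e-05 s.
Throughput = L / cycle = 11680 / 9.38267e-05 = 124.5 Mbps.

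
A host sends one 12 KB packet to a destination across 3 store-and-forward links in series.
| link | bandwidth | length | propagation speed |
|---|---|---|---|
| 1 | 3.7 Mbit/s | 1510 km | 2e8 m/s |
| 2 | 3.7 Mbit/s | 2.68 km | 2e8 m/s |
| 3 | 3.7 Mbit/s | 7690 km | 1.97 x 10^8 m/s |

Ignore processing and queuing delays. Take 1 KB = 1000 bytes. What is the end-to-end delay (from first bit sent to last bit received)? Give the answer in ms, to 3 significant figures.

L = 96000 bits.
Transmission delay per hop = L/R = 96000/3700000 = 25.9459 ms; 3 hops → 77.8378 ms.
Propagation delays (d/s per hop): 7.55, 0.0134, 39.0355 ms; sum = 46.5989 ms.
End-to-end = 124 ms.

124 ms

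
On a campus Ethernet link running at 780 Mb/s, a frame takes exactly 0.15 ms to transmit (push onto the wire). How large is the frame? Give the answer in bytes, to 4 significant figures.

L = R × t_tx = 780000000 b/s × 0.00015 s = 117000 bits.
In bytes: 117000 / 8 = 14630 bytes.

14630 bytes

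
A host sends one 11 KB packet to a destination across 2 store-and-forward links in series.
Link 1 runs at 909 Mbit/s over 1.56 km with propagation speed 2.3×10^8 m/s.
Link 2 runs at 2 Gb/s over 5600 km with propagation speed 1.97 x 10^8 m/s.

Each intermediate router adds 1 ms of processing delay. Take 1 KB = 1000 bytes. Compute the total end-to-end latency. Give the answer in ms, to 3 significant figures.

29.6 ms

L = 88000 bits.
Transmission delays (L/R per hop): 0.0968097, 0.044 ms; sum = 0.14081 ms.
Propagation delays (d/s per hop): 0.00678261, 28.4264 ms; sum = 28.4332 ms.
Processing at 1 router(s): 1 × 1 ms = 1 ms.
End-to-end = 29.6 ms.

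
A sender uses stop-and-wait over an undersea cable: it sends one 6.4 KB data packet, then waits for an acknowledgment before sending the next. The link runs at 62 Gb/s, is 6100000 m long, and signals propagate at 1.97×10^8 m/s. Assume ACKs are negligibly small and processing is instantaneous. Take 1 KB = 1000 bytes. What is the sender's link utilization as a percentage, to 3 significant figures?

0.00133 %

t_tx = L/R = 51200/62000000000 = 8.25806e-07 s.
t_prop = 6100000/197000000 = 0.0309645 s; RTT = 0.0619289 s.
Cycle = t_tx + RTT = 0.0619298 s.
Utilization = t_tx / cycle = 8.25806e-07/0.0619298 = 0.00133 %.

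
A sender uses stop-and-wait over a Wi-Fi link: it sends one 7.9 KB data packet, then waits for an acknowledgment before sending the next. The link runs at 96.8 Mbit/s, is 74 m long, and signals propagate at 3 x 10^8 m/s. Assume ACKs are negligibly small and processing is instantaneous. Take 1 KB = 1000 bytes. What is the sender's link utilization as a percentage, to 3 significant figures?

99.9 %

t_tx = L/R = 63200/96800000 = 0.000652893 s.
t_prop = 74/300000000 = 2.46667e-07 s; RTT = 4.93333e-07 s.
Cycle = t_tx + RTT = 0.000653386 s.
Utilization = t_tx / cycle = 0.000652893/0.000653386 = 99.9 %.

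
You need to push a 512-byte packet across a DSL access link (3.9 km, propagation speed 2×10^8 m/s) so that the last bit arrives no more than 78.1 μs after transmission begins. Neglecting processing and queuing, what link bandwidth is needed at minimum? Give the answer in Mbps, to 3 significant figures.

69.9 Mbps

L = 4096 bits.
Propagation delay = 3900 / 200000000 = 19.5 μs.
Transmission budget = 78.1 − 19.5 = 58.6 μs.
R ≥ L / t_tx = 4096 bits / 5.86e-05 s = 69.9 Mbps.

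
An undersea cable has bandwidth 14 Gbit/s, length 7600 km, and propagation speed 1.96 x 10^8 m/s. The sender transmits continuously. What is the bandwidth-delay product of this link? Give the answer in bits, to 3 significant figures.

Propagation delay = 7600000 / 196000000 = 0.0387755 s.
BDP = R × t_prop = 14000000000 × 0.0387755 = 542857000 bits.

543000000 bits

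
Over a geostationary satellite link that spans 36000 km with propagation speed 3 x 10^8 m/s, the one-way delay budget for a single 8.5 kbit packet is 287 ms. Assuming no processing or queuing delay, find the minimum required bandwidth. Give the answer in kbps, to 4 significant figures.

50.90 kbps

Propagation delay = 36000000 / 300000000 = 120 ms.
Transmission budget = 287 − 120 = 167 ms.
R ≥ L / t_tx = 8500 bits / 0.167 s = 50.90 kbps.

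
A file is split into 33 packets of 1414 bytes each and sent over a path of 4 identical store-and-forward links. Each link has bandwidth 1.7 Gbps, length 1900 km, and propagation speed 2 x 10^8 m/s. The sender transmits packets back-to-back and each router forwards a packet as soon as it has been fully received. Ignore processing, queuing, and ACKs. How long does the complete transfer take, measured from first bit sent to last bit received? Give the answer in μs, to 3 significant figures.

38200 μs

Per-hop transmission t_tx = L/R = 11312/1700000000 = 6.65412 μs.
Per-hop propagation t_prop = 1900000/200000000 = 9500 μs.
Pipeline fill: first packet needs 4·t_tx to clear all hops; remaining 32 packets each add one t_tx.
Total = (4+33-1)·t_tx + 4·t_prop = 36·6.65412 + 4·9500 = 38200 μs.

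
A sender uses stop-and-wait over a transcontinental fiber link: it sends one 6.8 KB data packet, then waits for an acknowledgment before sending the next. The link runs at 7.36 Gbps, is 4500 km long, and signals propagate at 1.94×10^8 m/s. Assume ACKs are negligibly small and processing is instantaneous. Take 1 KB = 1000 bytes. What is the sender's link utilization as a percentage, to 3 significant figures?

t_tx = L/R = 54400/7360000000 = 7.3913e-06 s.
t_prop = 4500000/194000000 = 0.0231959 s; RTT = 0.0463918 s.
Cycle = t_tx + RTT = 0.0463991 s.
Utilization = t_tx / cycle = 7.3913e-06/0.0463991 = 0.0159 %.

0.0159 %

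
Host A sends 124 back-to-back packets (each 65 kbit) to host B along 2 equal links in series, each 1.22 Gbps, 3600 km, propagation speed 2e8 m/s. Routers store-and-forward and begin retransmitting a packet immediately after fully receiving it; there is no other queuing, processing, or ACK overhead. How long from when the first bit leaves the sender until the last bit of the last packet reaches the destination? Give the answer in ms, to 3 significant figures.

Per-hop transmission t_tx = L/R = 65000/1220000000 = 0.0532787 ms.
Per-hop propagation t_prop = 3600000/200000000 = 18 ms.
Pipeline fill: first packet needs 2·t_tx to clear all hops; remaining 123 packets each add one t_tx.
Total = (2+124-1)·t_tx + 2·t_prop = 125·0.0532787 + 2·18 = 42.7 ms.

42.7 ms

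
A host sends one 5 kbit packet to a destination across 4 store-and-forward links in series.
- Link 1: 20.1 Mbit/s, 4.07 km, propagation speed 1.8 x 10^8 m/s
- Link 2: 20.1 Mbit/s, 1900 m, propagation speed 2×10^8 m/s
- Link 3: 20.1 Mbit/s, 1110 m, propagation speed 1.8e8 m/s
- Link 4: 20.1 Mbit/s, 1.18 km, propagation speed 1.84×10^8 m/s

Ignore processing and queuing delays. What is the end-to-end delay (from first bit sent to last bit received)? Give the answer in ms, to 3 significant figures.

L = 5000 bits.
Transmission delay per hop = L/R = 5000/20100000 = 0.248756 ms; 4 hops → 0.995025 ms.
Propagation delays (d/s per hop): 0.0226111, 0.0095, 0.00616667, 0.00641304 ms; sum = 0.0446908 ms.
End-to-end = 1.04 ms.

1.04 ms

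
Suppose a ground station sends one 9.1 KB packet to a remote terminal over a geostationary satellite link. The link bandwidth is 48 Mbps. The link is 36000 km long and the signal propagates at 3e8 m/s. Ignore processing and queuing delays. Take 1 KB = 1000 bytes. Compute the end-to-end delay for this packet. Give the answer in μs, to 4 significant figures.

121500 μs

L = 72800 bits.
Transmission delay = L/R = 72800 / 48000000 = 1516.67 μs.
Propagation delay = d/s = 36000000 m / 300000000 m/s = 120000 μs.
Total = 121500 μs.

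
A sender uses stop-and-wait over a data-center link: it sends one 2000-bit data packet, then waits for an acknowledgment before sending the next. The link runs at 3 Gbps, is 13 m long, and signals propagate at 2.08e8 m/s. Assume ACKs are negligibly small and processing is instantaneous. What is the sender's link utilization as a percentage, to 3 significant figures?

t_tx = L/R = 2000/3000000000 = 6.66667e-07 s.
t_prop = 13/208000000 = 6.25e-08 s; RTT = 1.25e-07 s.
Cycle = t_tx + RTT = 7.91667e-07 s.
Utilization = t_tx / cycle = 6.66667e-07/7.91667e-07 = 84.2 %.

84.2 %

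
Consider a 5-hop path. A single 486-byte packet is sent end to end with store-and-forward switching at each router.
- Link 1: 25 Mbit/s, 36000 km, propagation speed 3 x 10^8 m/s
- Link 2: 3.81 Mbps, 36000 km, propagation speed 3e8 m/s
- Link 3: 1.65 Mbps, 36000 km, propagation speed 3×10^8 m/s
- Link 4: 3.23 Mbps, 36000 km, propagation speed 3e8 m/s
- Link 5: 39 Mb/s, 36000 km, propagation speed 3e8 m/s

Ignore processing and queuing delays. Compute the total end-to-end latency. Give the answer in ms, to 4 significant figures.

L = 486 × 8 = 3888 bits.
Transmission delays (L/R per hop): 0.15552, 1.02047, 2.35636, 1.20372, 0.0996923 ms; sum = 4.83576 ms.
Propagation delays (d/s per hop): 120, 120, 120, 120, 120 ms; sum = 600 ms.
End-to-end = 604.8 ms.

604.8 ms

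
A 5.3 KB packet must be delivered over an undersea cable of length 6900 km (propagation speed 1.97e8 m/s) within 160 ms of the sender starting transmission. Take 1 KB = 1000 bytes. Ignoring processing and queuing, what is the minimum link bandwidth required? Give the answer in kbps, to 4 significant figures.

339.3 kbps

L = 42400 bits.
Propagation delay = 6900000 / 197000000 = 35.0254 ms.
Transmission budget = 160 − 35.0254 = 124.975 ms.
R ≥ L / t_tx = 42400 bits / 0.124975 s = 339.3 kbps.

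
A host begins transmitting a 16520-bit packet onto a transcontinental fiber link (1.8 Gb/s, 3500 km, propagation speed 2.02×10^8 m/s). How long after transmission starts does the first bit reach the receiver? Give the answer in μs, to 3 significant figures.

First bit experiences only propagation delay: d/s = 3500000/202000000 = 17300 μs.

17300 μs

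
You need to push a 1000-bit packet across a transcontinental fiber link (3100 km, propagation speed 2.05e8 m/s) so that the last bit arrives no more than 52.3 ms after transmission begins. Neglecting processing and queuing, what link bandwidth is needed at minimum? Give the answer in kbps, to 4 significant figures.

26.90 kbps

Propagation delay = 3100000 / 2.05e+08 = 15.122 ms.
Transmission budget = 52.3 − 15.122 = 37.178 ms.
R ≥ L / t_tx = 1000 bits / 0.037178 s = 26.90 kbps.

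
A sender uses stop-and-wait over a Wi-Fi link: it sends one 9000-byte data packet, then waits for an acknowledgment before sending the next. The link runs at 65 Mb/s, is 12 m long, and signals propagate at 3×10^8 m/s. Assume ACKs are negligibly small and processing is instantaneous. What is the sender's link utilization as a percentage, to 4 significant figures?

t_tx = L/R = 72000/65000000 = 0.00110769 s.
t_prop = 12/300000000 = 4e-08 s; RTT = 8e-08 s.
Cycle = t_tx + RTT = 0.00110777 s.
Utilization = t_tx / cycle = 0.00110769/0.00110777 = 99.99 %.

99.99 %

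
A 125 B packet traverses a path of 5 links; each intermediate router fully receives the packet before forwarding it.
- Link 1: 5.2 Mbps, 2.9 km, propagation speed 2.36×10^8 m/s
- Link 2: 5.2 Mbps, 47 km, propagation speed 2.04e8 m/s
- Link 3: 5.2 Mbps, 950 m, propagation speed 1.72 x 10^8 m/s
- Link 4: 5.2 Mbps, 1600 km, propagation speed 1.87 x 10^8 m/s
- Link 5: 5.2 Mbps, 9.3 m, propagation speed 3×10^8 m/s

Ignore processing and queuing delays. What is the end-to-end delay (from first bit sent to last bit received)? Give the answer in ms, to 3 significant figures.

9.77 ms

L = 125 × 8 = 1000 bits.
Transmission delay per hop = L/R = 1000/5200000 = 0.192308 ms; 5 hops → 0.961538 ms.
Propagation delays (d/s per hop): 0.0122881, 0.230392, 0.00552326, 8.55615, 3.1e-05 ms; sum = 8.80438 ms.
End-to-end = 9.77 ms.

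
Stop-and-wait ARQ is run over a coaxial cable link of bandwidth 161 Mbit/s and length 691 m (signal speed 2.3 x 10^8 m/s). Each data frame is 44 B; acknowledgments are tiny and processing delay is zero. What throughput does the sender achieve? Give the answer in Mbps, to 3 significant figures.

t_tx = L/R = 352/161000000 = 2.18634e-06 s.
t_prop = 691/2.3e+08 = 3.00435e-06 s; RTT = 6.0087e-06 s.
Cycle = t_tx + RTT = 8.19503e-06 s.
Throughput = L / cycle = 352 / 8.19503e-06 = 43.0 Mbps.

43.0 Mbps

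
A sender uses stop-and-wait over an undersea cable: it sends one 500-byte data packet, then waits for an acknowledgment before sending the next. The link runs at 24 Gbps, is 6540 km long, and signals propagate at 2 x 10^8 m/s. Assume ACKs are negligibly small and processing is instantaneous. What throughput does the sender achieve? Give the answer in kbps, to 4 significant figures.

t_tx = L/R = 4000/24000000000 = 1.66667e-07 s.
t_prop = 6540000/200000000 = 0.0327 s; RTT = 0.0654 s.
Cycle = t_tx + RTT = 0.0654002 s.
Throughput = L / cycle = 4000 / 0.0654002 = 61.16 kbps.

61.16 kbps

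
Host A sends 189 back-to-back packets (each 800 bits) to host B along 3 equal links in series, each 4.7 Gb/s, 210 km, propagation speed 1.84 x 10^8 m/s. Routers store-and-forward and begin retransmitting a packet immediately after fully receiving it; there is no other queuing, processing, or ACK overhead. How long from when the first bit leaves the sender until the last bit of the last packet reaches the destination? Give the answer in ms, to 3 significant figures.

Per-hop transmission t_tx = L/R = 800/4700000000 = 0.000170213 ms.
Per-hop propagation t_prop = 210000/184000000 = 1.1413 ms.
Pipeline fill: first packet needs 3·t_tx to clear all hops; remaining 188 packets each add one t_tx.
Total = (3+189-1)·t_tx + 3·t_prop = 191·0.000170213 + 3·1.1413 = 3.46 ms.

3.46 ms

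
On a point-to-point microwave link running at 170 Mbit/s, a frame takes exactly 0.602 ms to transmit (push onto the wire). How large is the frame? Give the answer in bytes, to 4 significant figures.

L = R × t_tx = 170000000 b/s × 0.000602 s = 102340 bits.
In bytes: 102340 / 8 = 12790 bytes.

12790 bytes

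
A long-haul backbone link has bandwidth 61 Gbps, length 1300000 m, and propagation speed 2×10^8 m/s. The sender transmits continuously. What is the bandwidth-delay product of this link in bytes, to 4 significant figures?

Propagation delay = 1300000 / 200000000 = 0.0065 s.
BDP = R × t_prop = 61000000000 × 0.0065 = 396500000 bits.
In bytes: 396500000/8 = 49560000 bytes.

49560000 bytes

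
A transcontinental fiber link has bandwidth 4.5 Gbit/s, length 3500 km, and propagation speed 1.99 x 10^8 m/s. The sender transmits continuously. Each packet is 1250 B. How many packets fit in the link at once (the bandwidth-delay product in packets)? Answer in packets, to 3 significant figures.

Propagation delay = 3500000 / 199000000 = 0.0175879 s.
BDP = R × t_prop = 4500000000 × 0.0175879 = 79145700 bits.
In packets of 10000 bits: 7910 packets.

7910 packets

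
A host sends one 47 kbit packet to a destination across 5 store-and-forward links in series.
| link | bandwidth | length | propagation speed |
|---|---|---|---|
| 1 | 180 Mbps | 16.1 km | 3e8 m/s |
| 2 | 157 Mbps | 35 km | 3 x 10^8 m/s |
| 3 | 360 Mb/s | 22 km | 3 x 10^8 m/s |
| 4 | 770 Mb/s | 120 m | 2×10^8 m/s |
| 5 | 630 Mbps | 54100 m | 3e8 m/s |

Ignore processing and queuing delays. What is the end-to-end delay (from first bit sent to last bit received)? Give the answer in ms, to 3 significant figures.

L = 47000 bits.
Transmission delays (L/R per hop): 0.261111, 0.299363, 0.130556, 0.061039, 0.0746032 ms; sum = 0.826672 ms.
Propagation delays (d/s per hop): 0.0536667, 0.116667, 0.0733333, 0.0006, 0.180333 ms; sum = 0.4246 ms.
End-to-end = 1.25 ms.

1.25 ms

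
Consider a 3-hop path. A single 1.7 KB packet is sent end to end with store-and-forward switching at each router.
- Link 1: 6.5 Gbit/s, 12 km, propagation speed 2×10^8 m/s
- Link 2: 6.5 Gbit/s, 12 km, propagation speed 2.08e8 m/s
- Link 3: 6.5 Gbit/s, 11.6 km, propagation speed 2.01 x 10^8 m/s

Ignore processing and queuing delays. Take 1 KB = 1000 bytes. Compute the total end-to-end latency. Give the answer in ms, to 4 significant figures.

0.1817 ms

L = 13600 bits.
Transmission delay per hop = L/R = 13600/6500000000 = 0.00209231 ms; 3 hops → 0.00627692 ms.
Propagation delays (d/s per hop): 0.06, 0.0576923, 0.0577114 ms; sum = 0.175404 ms.
End-to-end = 0.1817 ms.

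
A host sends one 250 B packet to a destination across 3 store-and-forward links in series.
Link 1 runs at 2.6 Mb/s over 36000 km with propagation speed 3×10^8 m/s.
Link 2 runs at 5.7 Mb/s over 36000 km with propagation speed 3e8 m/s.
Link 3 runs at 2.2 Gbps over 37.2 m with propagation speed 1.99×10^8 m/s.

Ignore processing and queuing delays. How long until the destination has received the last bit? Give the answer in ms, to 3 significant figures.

241 ms

L = 250 × 8 = 2000 bits.
Transmission delays (L/R per hop): 0.769231, 0.350877, 0.000909091 ms; sum = 1.12102 ms.
Propagation delays (d/s per hop): 120, 120, 0.000186935 ms; sum = 240 ms.
End-to-end = 241 ms.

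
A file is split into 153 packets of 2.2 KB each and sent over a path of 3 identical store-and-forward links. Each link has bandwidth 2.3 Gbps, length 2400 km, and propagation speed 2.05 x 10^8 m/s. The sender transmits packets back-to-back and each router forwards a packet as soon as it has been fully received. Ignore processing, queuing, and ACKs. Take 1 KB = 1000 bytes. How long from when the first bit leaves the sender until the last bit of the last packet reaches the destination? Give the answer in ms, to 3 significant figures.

36.3 ms

Per-hop transmission t_tx = L/R = 17600/2300000000 = 0.00765217 ms.
Per-hop propagation t_prop = 2400000/2.05e+08 = 11.7073 ms.
Pipeline fill: first packet needs 3·t_tx to clear all hops; remaining 152 packets each add one t_tx.
Total = (3+153-1)·t_tx + 3·t_prop = 155·0.00765217 + 3·11.7073 = 36.3 ms.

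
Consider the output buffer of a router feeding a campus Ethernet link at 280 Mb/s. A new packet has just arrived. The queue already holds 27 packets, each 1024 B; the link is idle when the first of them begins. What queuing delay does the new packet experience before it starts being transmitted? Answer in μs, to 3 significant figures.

Each queued packet: L/R = 8192/280000000 = 29.2571 μs.
27 queued → 789.943 μs.
Queuing delay = 790 μs.

790 μs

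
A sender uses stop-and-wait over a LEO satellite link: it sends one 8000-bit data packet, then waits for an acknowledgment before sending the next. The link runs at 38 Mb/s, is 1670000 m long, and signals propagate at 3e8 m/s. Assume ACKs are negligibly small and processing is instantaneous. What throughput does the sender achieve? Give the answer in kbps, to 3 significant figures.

t_tx = L/R = 8000/38000000 = 0.000210526 s.
t_prop = 1670000/300000000 = 0.00556667 s; RTT = 0.0111333 s.
Cycle = t_tx + RTT = 0.0113439 s.
Throughput = L / cycle = 8000 / 0.0113439 = 705 kbps.

705 kbps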